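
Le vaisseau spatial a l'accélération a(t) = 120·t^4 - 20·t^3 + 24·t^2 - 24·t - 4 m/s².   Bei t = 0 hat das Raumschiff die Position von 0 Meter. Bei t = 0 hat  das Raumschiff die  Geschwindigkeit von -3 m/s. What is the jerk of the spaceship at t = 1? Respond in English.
We must differentiate our acceleration equation a(t) = 120·t^4 - 20·t^3 + 24·t^2 - 24·t - 4 1 time. Taking d/dt of a(t), we find j(t) = 480·t^3 - 60·t^2 + 48·t - 24. From the given jerk equation j(t) = 480·t^3 - 60·t^2 + 48·t - 24, we substitute t = 1 to get j = 444.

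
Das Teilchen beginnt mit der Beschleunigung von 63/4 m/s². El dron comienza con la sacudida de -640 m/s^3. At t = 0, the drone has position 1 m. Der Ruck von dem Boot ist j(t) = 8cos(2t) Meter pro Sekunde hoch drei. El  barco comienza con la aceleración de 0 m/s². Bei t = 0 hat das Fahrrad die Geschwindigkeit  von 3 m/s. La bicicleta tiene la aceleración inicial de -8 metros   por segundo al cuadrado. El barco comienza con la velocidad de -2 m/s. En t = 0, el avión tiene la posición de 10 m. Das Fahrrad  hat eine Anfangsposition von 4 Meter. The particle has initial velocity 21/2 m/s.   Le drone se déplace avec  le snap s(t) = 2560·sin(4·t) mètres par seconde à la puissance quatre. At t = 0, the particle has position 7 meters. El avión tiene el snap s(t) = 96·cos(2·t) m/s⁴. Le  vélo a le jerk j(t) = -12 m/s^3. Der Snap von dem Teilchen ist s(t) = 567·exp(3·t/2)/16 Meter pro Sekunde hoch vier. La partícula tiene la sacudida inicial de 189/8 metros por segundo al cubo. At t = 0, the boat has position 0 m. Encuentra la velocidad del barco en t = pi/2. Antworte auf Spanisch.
Para resolver esto, necesitamos tomar 2 antiderivadas de nuestra ecuación de la sacudida j(t) = 8·cos(2·t). Tomando ∫j(t)dt y aplicando a(0) = 0, encontramos a(t) = 4·sin(2·t). Tomando ∫a(t)dt y aplicando v(0) = -2, encontramos v(t) = -2·cos(2·t). Tenemos la velocidad v(t) = -2·cos(2·t). Sustituyendo t = pi/2: v(pi/2) = 2.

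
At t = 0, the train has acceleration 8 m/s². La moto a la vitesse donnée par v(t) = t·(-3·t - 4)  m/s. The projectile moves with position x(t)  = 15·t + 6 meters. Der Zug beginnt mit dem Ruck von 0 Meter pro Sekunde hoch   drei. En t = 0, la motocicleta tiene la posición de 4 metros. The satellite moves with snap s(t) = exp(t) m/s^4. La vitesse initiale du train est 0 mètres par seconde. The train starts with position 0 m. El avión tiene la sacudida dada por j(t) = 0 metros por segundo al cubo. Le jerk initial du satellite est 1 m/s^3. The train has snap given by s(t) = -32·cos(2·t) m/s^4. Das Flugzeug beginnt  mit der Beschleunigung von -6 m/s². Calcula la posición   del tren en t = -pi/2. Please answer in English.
To solve this, we need to take 4 integrals of our snap equation s(t) = -32·cos(2·t). The integral of snap, with j(0) = 0, gives jerk: j(t) = -16·sin(2·t). Taking ∫j(t)dt and applying a(0) = 8, we find a(t) = 8·cos(2·t). The integral of acceleration is velocity. Using v(0) = 0, we get v(t) = 4·sin(2·t). The antiderivative of velocity, with x(0) = 0, gives position: x(t) = 2 - 2·cos(2·t). From the given position equation x(t) = 2 - 2·cos(2·t), we substitute t = -pi/2 to get x = 4.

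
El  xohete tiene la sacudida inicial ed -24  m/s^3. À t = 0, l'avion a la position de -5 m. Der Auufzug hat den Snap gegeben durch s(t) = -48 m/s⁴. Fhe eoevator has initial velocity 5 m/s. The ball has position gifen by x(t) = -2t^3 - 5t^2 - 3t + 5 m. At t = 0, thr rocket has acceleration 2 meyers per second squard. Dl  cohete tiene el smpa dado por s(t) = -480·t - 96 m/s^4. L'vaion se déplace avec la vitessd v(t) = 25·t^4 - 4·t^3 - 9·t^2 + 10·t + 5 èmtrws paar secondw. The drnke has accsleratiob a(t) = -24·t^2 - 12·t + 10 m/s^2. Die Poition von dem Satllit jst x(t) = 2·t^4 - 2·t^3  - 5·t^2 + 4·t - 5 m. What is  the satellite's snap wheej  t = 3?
We must differentiate our position equation x(t) = 2·t^4 - 2·t^3 - 5·t^2 + 4·t - 5 4 times. Taking d/dt of x(t), we find v(t) = 8·t^3 - 6·t^2 - 10·t + 4. Taking d/dt of v(t), we find a(t) = 24·t^2 - 12·t - 10. The derivative of acceleration gives jerk: j(t) = 48·t - 12. Differentiating jerk, we get snap: s(t) = 48. From the given snap equation s(t) = 48, we substitute t = 3 to get s = 48.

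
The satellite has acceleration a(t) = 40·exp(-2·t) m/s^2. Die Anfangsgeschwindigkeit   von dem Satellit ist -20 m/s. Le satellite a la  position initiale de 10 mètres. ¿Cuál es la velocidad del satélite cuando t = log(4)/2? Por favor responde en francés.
Pour résoudre ceci, nous devons prendre 1 intégrale de notre équation de l'accélération a(t) = 40·exp(-2·t). En prenant ∫a(t)dt et en appliquant v(0) = -20, nous trouvons v(t) = -20·exp(-2·t). De l'équation de la vitesse v(t) = -20·exp(-2·t), nous substituons t = log(4)/2 pour obtenir v = -5.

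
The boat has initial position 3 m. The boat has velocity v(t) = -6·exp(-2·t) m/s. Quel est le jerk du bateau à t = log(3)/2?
En partant de la vitesse v(t) = -6·exp(-2·t), nous prenons 2 dérivées. La dérivée de la vitesse donne l'accélération: a(t) = 12·exp(-2·t). En dérivant l'accélération, nous obtenons le jerk: j(t) = -24·exp(-2·t). En utilisant j(t) = -24·exp(-2·t) et en substituant t = log(3)/2, nous trouvons j = -8.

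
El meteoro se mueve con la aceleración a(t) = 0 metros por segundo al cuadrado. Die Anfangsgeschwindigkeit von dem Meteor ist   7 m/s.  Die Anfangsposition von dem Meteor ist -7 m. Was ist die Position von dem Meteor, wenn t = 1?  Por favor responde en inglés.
We need to integrate our acceleration equation a(t) = 0 2 times. Integrating acceleration and using the initial condition v(0) = 7, we get v(t) = 7. Finding the antiderivative of v(t) and using x(0) = -7: x(t) = 7·t - 7. Using x(t) = 7·t - 7 and substituting t = 1, we find x = 0.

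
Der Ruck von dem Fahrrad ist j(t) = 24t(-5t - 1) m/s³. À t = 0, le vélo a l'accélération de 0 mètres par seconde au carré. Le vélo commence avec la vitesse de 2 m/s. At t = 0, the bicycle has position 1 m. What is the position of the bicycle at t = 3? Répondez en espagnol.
Necesitamos integrar nuestra ecuación de la sacudida j(t) = 24·t·(-5·t - 1) 3 veces. La integral de la sacudida es la aceleración. Usando a(0) = 0, obtenemos a(t) = t^2·(-40·t - 12). La antiderivada de la aceleración es la velocidad. Usando v(0) = 2, obtenemos v(t) = -10·t^4 - 4·t^3 + 2. La antiderivada de la velocidad, con x(0) = 1, da la posición: x(t) = -2·t^5 - t^4 + 2·t + 1. Tenemos la posición x(t) = -2·t^5 - t^4 + 2·t + 1. Sustituyendo t = 3: x(3) = -560.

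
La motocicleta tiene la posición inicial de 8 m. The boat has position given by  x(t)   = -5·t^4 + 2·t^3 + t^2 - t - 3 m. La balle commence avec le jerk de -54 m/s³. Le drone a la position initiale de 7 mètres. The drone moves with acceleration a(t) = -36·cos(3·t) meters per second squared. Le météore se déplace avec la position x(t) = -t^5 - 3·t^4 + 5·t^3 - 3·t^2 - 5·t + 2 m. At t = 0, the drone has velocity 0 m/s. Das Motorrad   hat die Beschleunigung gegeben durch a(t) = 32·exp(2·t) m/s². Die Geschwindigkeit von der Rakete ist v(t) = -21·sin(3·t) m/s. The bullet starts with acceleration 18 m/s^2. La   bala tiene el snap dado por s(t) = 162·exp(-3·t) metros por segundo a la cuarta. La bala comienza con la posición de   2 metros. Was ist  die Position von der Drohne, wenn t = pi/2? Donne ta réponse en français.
Nous devons intégrer notre équation de l'accélération a(t) = -36·cos(3·t) 2 fois. L'intégrale de l'accélération, avec v(0) = 0, donne la vitesse: v(t) = -12·sin(3·t). En intégrant la vitesse et en utilisant la condition initiale x(0) = 7, nous obtenons x(t) = 4·cos(3·t) + 3. Nous avons la position x(t) = 4·cos(3·t) + 3. En substituant t = pi/2: x(pi/2) = 3.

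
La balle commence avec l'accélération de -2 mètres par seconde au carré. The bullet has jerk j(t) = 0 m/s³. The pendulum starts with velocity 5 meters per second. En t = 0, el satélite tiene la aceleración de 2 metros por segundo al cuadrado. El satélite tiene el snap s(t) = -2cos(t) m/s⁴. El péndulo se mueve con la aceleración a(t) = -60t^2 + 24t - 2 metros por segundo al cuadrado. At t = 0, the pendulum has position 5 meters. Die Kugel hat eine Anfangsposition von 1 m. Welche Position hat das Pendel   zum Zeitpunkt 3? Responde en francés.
Nous devons intégrer notre équation de l'accélération a(t) = -60·t^2 + 24·t - 2 2 fois. En intégrant l'accélération et en utilisant la condition initiale v(0) = 5, nous obtenons v(t) = -20·t^3 + 12·t^2 - 2·t + 5. L'intégrale de la vitesse est la position. En utilisant x(0) = 5, nous obtenons x(t) = -5·t^4 + 4·t^3 - t^2 + 5·t + 5. De l'équation de la position x(t) = -5·t^4 + 4·t^3 - t^2 + 5·t + 5, nous substituons t = 3 pour obtenir x = -286.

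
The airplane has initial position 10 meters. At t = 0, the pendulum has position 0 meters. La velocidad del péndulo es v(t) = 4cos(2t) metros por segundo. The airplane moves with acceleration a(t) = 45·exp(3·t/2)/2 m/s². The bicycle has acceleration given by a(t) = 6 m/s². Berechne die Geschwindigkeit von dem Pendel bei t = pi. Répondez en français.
En utilisant v(t) = 4·cos(2·t) et en substituant t = pi, nous trouvons v = 4.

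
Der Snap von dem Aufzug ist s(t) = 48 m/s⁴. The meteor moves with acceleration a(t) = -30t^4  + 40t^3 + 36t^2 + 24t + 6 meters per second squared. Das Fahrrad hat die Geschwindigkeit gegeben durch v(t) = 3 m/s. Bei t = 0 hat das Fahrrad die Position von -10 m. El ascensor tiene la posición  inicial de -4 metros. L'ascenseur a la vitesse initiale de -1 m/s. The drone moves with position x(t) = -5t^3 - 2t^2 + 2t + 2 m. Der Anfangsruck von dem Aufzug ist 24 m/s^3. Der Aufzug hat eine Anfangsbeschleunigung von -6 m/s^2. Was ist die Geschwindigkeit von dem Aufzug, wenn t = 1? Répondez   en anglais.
We must find the antiderivative of our snap equation s(t) = 48 3 times. Integrating snap and using the initial condition j(0) = 24, we get j(t) = 48·t + 24. Integrating jerk and using the initial condition a(0) = -6, we get a(t) = 24·t^2 + 24·t - 6. The integral of acceleration, with v(0) = -1, gives velocity: v(t) = 8·t^3 + 12·t^2 - 6·t - 1. Using v(t) = 8·t^3 + 12·t^2 - 6·t - 1 and substituting t = 1, we find v = 13.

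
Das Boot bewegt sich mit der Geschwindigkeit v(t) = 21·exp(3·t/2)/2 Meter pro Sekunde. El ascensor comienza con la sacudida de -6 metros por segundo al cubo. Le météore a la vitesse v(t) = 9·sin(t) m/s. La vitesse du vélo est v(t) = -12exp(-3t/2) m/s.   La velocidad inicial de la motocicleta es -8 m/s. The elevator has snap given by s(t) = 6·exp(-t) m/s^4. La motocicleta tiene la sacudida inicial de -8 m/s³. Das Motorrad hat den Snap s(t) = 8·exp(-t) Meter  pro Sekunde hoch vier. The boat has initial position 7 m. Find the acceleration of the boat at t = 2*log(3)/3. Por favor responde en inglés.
Starting from velocity v(t) = 21·exp(3·t/2)/2, we take 1 derivative. The derivative of velocity gives acceleration: a(t) = 63·exp(3·t/2)/4. We have acceleration a(t) = 63·exp(3·t/2)/4. Substituting t = 2*log(3)/3: a(2*log(3)/3) = 189/4.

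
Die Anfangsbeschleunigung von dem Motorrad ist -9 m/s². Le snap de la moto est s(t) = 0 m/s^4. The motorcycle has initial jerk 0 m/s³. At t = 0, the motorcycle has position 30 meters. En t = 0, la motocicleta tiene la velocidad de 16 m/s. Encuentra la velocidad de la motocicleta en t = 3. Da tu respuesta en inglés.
To solve this, we need to take 3 antiderivatives of our snap equation s(t) = 0. Taking ∫s(t)dt and applying j(0) = 0, we find j(t) = 0. Finding the antiderivative of j(t) and using a(0) = -9: a(t) = -9. Finding the integral of a(t) and using v(0) = 16: v(t) = 16 - 9·t. We have velocity v(t) = 16 - 9·t. Substituting t = 3: v(3) = -11.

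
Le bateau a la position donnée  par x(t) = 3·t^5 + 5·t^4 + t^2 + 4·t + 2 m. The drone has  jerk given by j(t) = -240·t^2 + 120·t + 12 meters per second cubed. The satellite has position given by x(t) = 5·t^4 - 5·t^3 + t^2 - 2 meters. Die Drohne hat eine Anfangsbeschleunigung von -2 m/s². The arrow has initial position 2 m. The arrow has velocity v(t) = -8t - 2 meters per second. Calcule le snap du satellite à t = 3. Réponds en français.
En partant de la position x(t) = 5·t^4 - 5·t^3 + t^2 - 2, nous prenons 4 dérivées. La dérivée de la position donne la vitesse: v(t) = 20·t^3 - 15·t^2 + 2·t. En prenant d/dt de v(t), nous trouvons a(t) = 60·t^2 - 30·t + 2. En prenant d/dt de a(t), nous trouvons j(t) = 120·t - 30. En prenant d/dt de j(t), nous trouvons s(t) = 120. En utilisant s(t) = 120 et en substituant t = 3, nous trouvons s = 120.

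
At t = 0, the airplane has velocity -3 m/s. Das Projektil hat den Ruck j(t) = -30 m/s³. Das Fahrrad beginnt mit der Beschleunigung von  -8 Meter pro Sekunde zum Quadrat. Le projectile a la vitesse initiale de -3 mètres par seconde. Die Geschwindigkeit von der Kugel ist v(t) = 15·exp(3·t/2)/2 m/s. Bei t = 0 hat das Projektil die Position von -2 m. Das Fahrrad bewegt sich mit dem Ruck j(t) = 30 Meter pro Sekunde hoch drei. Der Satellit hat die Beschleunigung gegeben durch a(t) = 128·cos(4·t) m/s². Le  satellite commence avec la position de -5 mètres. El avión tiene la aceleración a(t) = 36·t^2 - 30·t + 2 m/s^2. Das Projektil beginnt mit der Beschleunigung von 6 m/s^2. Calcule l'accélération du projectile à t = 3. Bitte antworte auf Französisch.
Pour résoudre ceci, nous devons prendre 1 primitive de notre équation du jerk j(t) = -30. La primitive du jerk, avec a(0) = 6, donne l'accélération: a(t) = 6 - 30·t. Nous avons l'accélération a(t) = 6 - 30·t. En substituant t = 3: a(3) = -84.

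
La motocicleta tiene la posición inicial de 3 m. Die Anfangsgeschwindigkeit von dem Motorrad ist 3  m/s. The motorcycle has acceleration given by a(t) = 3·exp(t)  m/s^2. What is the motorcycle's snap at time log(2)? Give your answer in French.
Pour résoudre ceci, nous devons prendre 2 dérivées de notre équation de l'accélération a(t) = 3·exp(t). En prenant d/dt de a(t), nous trouvons j(t) = 3·exp(t). En prenant d/dt de j(t), nous trouvons s(t) = 3·exp(t). Nous avons le snap s(t) = 3·exp(t). En substituant t = log(2): s(log(2)) = 6.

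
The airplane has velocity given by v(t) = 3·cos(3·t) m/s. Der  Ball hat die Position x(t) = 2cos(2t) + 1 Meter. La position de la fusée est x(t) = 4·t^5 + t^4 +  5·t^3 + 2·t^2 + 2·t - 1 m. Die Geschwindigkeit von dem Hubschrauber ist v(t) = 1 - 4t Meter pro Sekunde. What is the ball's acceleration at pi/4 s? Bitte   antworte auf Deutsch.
Ausgehend von der Position x(t) = 2·cos(2·t) + 1, nehmen wir 2 Ableitungen. Mit d/dt von x(t) finden wir v(t) = -4·sin(2·t). Mit d/dt von v(t) finden wir a(t) = -8·cos(2·t). Mit a(t) = -8·cos(2·t) und Einsetzen von t = pi/4, finden wir a = 0.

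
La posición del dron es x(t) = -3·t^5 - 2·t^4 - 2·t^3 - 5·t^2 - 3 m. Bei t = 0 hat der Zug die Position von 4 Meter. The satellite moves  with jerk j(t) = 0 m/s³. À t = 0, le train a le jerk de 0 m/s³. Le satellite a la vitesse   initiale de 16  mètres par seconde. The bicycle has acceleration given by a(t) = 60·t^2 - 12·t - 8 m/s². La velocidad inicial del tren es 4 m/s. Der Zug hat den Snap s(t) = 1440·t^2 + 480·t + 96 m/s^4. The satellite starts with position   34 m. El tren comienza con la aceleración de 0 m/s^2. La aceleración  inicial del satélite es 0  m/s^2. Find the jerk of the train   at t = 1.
To solve this, we need to take 1 antiderivative of our snap equation s(t) = 1440·t^2 + 480·t + 96. Integrating snap and using the initial condition j(0) = 0, we get j(t) = 48·t·(10·t^2 + 5·t + 2). Using j(t) = 48·t·(10·t^2 + 5·t + 2) and substituting t = 1, we find j = 816.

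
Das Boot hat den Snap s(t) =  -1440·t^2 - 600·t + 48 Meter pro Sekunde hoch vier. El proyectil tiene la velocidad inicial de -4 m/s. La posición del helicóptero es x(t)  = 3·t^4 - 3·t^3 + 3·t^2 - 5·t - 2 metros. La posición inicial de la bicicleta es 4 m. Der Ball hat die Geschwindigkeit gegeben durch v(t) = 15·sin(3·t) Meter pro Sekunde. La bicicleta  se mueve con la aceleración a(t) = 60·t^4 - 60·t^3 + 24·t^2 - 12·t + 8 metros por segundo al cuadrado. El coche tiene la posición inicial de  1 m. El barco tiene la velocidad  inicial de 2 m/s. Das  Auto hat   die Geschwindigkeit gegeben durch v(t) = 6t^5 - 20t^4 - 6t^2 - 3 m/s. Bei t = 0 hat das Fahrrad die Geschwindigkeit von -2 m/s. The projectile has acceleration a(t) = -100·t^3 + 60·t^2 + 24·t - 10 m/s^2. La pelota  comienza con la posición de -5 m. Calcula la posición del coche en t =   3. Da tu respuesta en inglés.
To solve this, we need to take 1 integral of our velocity equation v(t) = 6·t^5 - 20·t^4 - 6·t^2 - 3. Taking ∫v(t)dt and applying x(0) = 1, we find x(t) = t^6 - 4·t^5 - 2·t^3 - 3·t + 1. Using x(t) = t^6 - 4·t^5 - 2·t^3 - 3·t + 1 and substituting t = 3, we find x = -305.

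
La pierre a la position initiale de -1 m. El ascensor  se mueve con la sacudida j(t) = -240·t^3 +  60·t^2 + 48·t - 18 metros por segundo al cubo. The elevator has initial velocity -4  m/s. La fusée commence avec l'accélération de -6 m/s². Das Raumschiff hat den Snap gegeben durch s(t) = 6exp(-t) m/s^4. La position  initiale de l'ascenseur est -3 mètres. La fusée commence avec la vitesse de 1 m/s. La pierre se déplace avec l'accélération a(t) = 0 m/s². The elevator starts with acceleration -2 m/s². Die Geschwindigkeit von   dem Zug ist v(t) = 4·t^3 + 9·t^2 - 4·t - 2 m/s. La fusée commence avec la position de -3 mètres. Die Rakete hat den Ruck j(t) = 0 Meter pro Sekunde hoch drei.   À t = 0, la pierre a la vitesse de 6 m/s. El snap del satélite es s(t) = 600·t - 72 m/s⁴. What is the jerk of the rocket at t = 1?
We have jerk j(t) = 0. Substituting t = 1: j(1) = 0.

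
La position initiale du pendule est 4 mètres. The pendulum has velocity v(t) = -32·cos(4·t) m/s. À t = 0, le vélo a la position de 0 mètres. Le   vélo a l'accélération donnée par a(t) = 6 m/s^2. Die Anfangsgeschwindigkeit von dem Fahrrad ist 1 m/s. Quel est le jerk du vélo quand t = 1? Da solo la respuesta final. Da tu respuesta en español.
La sacudida en t = 1 es j = 0.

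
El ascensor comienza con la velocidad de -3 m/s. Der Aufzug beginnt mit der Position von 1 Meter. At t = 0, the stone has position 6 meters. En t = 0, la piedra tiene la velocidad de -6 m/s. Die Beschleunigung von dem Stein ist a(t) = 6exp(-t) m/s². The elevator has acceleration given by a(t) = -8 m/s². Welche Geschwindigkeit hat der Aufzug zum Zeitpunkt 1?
Um dies zu lösen, müssen wir 1 Stammfunktion unserer Gleichung für die Beschleunigung a(t) = -8 finden. Durch Integration von der Beschleunigung und Verwendung der Anfangsbedingung v(0) = -3, erhalten wir v(t) = -8·t - 3. Aus der Gleichung für die Geschwindigkeit v(t) = -8·t - 3, setzen wir t = 1 ein und erhalten v = -11.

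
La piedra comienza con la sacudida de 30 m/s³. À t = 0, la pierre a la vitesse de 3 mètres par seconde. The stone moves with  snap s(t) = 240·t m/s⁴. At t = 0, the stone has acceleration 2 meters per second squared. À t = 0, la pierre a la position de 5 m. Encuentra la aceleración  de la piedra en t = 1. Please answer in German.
Wir müssen unsere Gleichung für den Snap s(t) = 240·t 2-mal integrieren. Durch Integration von dem Snap und Verwendung der Anfangsbedingung j(0) = 30, erhalten wir j(t) = 120·t^2 + 30. Die Stammfunktion von dem Ruck, mit a(0) = 2, ergibt die Beschleunigung: a(t) = 40·t^3 + 30·t + 2. Wir haben die Beschleunigung a(t) = 40·t^3 + 30·t + 2. Durch Einsetzen von t = 1: a(1) = 72.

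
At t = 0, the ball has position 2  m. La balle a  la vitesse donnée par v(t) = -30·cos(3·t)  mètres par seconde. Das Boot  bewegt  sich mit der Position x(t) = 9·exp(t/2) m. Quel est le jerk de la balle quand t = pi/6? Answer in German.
Ausgehend von der Geschwindigkeit v(t) = -30·cos(3·t), nehmen wir 2 Ableitungen. Durch Ableiten von der Geschwindigkeit erhalten wir die Beschleunigung: a(t) = 90·sin(3·t). Die Ableitung von der Beschleunigung ergibt den Ruck: j(t) = 270·cos(3·t). Aus der Gleichung für den Ruck j(t) = 270·cos(3·t), setzen wir t = pi/6 ein und erhalten j = 0.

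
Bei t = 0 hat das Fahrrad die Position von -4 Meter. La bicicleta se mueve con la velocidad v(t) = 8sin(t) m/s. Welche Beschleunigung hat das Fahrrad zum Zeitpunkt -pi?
Ausgehend von der Geschwindigkeit v(t) = 8·sin(t), nehmen wir 1 Ableitung. Mit d/dt von v(t) finden wir a(t) = 8·cos(t). Wir haben die Beschleunigung a(t) = 8·cos(t). Durch Einsetzen von t = -pi: a(-pi) = -8.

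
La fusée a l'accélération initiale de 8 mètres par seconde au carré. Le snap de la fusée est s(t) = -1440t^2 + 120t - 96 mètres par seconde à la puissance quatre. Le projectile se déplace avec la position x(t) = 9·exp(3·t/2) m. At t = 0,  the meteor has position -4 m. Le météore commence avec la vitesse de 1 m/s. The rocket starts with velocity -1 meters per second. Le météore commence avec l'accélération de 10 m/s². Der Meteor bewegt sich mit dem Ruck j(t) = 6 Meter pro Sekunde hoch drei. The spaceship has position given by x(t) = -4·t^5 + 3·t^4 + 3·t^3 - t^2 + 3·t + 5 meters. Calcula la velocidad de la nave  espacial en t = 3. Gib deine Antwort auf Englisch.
We must differentiate our position equation x(t) = -4·t^5 + 3·t^4 + 3·t^3 - t^2 + 3·t + 5 1 time. Differentiating position, we get velocity: v(t) = -20·t^4 + 12·t^3 + 9·t^2 - 2·t + 3. From the given velocity equation v(t) = -20·t^4 + 12·t^3 + 9·t^2 - 2·t + 3, we substitute t = 3 to get v = -1218.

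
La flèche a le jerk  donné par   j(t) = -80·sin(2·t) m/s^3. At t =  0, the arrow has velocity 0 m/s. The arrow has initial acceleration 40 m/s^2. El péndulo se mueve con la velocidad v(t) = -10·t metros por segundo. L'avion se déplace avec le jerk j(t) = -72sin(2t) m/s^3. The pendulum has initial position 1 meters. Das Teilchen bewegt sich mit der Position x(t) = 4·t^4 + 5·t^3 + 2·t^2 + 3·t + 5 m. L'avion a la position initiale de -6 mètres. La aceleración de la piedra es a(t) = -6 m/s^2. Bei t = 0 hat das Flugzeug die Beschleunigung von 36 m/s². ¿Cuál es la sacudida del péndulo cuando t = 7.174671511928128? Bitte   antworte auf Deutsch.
Wir müssen unsere Gleichung für die Geschwindigkeit v(t) = -10·t 2-mal ableiten. Mit d/dt von v(t) finden wir a(t) = -10. Mit d/dt von a(t) finden wir j(t) = 0. Wir haben den Ruck j(t) = 0. Durch Einsetzen von t = 7.174671511928128: j(7.174671511928128) = 0.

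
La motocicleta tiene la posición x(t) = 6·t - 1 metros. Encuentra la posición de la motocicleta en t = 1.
Tenemos la posición x(t) = 6·t - 1. Sustituyendo t = 1: x(1) = 5.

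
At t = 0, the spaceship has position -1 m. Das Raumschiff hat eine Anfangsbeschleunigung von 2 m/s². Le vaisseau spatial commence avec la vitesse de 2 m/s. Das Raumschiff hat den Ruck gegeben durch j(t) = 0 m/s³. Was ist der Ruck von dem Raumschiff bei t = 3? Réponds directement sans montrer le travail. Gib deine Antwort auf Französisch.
Le jerk à t = 3 est j = 0.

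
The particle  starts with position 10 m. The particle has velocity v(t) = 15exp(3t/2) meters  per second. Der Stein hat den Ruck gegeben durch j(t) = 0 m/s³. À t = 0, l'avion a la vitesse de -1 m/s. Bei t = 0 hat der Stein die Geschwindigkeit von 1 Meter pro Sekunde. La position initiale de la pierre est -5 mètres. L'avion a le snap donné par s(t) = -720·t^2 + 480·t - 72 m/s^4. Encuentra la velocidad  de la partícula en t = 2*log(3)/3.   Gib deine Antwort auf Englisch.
We have velocity v(t) = 15·exp(3·t/2). Substituting t = 2*log(3)/3: v(2*log(3)/3) = 45.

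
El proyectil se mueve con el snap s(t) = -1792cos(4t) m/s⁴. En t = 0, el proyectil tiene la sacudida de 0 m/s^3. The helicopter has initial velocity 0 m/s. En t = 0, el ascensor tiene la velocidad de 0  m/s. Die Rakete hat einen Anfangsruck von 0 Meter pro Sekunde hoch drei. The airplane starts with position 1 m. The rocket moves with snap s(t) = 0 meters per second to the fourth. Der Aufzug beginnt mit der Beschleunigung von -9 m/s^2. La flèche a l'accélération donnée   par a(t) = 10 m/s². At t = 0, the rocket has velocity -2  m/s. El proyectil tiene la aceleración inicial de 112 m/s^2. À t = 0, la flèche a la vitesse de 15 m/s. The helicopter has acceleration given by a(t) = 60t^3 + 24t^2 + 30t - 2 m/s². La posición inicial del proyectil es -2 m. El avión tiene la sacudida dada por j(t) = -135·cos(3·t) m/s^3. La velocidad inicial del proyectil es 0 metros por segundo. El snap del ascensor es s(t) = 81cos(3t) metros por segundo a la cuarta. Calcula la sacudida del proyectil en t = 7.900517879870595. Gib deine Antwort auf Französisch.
En partant du snap s(t) = -1792·cos(4·t), nous prenons 1 primitive. En intégrant le snap et en utilisant la condition initiale j(0) = 0, nous obtenons j(t) = -448·sin(4·t). En utilisant j(t) = -448·sin(4·t) et en substituant t = 7.900517879870595, nous trouvons j = -82.9121926428910.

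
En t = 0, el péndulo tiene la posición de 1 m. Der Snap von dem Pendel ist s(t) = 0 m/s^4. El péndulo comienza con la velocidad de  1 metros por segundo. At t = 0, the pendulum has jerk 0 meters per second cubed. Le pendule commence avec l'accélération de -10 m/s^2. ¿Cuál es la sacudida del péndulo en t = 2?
Para resolver esto, necesitamos tomar 1 antiderivada de nuestra ecuación del snap s(t) = 0. Integrando el snap y usando la condición inicial j(0) = 0, obtenemos j(t) = 0. Usando j(t) = 0 y sustituyendo t = 2, encontramos j = 0.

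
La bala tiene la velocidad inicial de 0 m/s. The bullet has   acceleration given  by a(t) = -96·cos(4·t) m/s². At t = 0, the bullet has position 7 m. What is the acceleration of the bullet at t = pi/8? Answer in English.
Using a(t) = -96·cos(4·t) and substituting t = pi/8, we find a = 0.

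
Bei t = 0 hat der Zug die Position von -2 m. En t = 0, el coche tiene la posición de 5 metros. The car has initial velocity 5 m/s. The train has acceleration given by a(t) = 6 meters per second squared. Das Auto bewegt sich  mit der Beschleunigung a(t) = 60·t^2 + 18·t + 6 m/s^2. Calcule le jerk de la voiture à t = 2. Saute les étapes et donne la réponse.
À t = 2, j = 258.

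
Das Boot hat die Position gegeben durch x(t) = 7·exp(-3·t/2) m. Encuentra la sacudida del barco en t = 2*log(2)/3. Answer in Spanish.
Debemos derivar nuestra ecuación de la posición x(t) = 7·exp(-3·t/2) 3 veces. Tomando d/dt de x(t), encontramos v(t) = -21·exp(-3·t/2)/2. La derivada de la velocidad da la aceleración: a(t) = 63·exp(-3·t/2)/4. Derivando la aceleración, obtenemos la sacudida: j(t) = -189·exp(-3·t/2)/8. De la ecuación de la sacudida j(t) = -189·exp(-3·t/2)/8, sustituimos t = 2*log(2)/3 para obtener j = -189/16.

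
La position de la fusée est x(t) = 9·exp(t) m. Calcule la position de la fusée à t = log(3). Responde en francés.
En utilisant x(t) = 9·exp(t) et en substituant t = log(3), nous trouvons x = 27.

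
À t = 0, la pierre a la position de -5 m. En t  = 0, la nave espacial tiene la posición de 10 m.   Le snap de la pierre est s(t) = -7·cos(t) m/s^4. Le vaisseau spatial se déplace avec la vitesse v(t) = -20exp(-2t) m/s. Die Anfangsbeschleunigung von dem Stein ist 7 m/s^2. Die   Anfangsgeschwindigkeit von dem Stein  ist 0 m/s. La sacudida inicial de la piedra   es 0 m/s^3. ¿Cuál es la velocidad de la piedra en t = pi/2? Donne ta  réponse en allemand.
Ausgehend von dem Snap s(t) = -7·cos(t), nehmen wir 3 Stammfunktionen. Durch Integration von dem Snap und Verwendung der Anfangsbedingung j(0) = 0, erhalten wir j(t) = -7·sin(t). Die Stammfunktion von dem Ruck, mit a(0) = 7, ergibt die Beschleunigung: a(t) = 7·cos(t). Das Integral von der Beschleunigung ist die Geschwindigkeit. Mit v(0) = 0 erhalten wir v(t) = 7·sin(t). Wir haben die Geschwindigkeit v(t) = 7·sin(t). Durch Einsetzen von t = pi/2: v(pi/2) = 7.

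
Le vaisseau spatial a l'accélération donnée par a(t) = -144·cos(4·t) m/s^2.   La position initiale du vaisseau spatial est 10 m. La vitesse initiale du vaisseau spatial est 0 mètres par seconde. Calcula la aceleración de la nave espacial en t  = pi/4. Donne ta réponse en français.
De l'équation de l'accélération a(t) = -144·cos(4·t), nous substituons t = pi/4 pour obtenir a = 144.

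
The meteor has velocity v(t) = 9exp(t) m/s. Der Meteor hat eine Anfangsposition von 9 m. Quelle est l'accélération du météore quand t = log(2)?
En partant de la vitesse v(t) = 9·exp(t), nous prenons 1 dérivée. En dérivant la vitesse, nous obtenons l'accélération: a(t) = 9·exp(t). En utilisant a(t) = 9·exp(t) et en substituant t = log(2), nous trouvons a = 18.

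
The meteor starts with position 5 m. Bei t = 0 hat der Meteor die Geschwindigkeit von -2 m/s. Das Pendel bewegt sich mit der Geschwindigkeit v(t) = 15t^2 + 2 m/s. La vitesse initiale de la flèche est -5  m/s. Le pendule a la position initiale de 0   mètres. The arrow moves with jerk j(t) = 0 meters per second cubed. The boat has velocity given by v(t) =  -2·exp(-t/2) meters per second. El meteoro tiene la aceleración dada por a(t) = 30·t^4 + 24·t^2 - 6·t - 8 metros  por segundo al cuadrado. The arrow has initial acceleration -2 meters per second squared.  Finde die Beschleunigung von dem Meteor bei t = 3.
Mit a(t) = 30·t^4 + 24·t^2 - 6·t - 8 und Einsetzen von t = 3, finden wir a = 2620.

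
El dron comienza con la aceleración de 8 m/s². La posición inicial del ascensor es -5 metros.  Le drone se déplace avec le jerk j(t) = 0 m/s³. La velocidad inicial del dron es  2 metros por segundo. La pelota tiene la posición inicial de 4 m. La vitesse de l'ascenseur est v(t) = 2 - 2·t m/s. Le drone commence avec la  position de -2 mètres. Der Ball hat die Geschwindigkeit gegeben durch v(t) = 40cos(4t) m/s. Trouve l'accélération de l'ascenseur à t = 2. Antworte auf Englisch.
We must differentiate our velocity equation v(t) = 2 - 2·t 1 time. Differentiating velocity, we get acceleration: a(t) = -2. We have acceleration a(t) = -2. Substituting t = 2: a(2) = -2.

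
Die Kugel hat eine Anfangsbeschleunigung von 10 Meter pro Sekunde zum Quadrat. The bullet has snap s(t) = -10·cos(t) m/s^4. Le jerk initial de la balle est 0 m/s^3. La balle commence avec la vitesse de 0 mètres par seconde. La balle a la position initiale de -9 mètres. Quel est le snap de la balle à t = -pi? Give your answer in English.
Using s(t) = -10·cos(t) and substituting t = -pi, we find s = 10.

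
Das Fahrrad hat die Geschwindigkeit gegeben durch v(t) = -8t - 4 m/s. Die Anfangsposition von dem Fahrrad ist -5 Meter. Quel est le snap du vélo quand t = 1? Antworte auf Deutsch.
Wir müssen unsere Gleichung für die Geschwindigkeit v(t) = -8·t - 4 3-mal ableiten. Durch Ableiten von der Geschwindigkeit erhalten wir die Beschleunigung: a(t) = -8. Mit d/dt von a(t) finden wir j(t) = 0. Mit d/dt von j(t) finden wir s(t) = 0. Mit s(t) = 0 und Einsetzen von t = 1, finden wir s = 0.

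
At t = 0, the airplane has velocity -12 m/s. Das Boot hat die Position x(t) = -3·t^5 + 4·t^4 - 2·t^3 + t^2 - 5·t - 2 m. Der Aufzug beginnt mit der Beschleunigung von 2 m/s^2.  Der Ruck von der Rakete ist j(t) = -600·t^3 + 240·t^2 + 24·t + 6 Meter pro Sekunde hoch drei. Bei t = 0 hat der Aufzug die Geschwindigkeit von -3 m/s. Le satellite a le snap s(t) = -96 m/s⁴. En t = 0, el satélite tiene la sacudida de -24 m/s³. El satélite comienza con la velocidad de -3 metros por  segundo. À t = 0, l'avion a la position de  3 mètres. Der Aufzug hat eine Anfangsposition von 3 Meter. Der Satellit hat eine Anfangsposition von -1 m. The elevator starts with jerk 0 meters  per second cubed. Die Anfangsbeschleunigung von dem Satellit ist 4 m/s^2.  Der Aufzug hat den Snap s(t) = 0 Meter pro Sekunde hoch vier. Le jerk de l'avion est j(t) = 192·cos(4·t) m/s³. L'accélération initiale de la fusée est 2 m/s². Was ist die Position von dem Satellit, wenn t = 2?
Ausgehend von dem Snap s(t) = -96, nehmen wir 4 Integrale. Mit ∫s(t)dt und Anwendung von j(0) = -24, finden wir j(t) = -96·t - 24. Die Stammfunktion von dem Ruck, mit a(0) = 4, ergibt die Beschleunigung: a(t) = -48·t^2 - 24·t + 4. Mit ∫a(t)dt und Anwendung von v(0) = -3, finden wir v(t) = -16·t^3 - 12·t^2 + 4·t - 3. Mit ∫v(t)dt und Anwendung von x(0) = -1, finden wir x(t) = -4·t^4 - 4·t^3 + 2·t^2 - 3·t - 1. Mit x(t) = -4·t^4 - 4·t^3 + 2·t^2 - 3·t - 1 und Einsetzen von t = 2, finden wir x = -95.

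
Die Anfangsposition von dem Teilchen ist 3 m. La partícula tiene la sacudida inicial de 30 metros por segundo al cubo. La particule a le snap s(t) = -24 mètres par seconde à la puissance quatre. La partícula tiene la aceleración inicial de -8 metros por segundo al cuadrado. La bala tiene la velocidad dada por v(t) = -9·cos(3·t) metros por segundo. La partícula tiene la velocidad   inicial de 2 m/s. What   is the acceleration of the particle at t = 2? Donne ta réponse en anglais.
Starting from snap s(t) = -24, we take 2 integrals. The antiderivative of snap, with j(0) = 30, gives jerk: j(t) = 30 - 24·t. The integral of jerk is acceleration. Using a(0) = -8, we get a(t) = -12·t^2 + 30·t - 8. Using a(t) = -12·t^2 + 30·t - 8 and substituting t = 2, we find a = 4.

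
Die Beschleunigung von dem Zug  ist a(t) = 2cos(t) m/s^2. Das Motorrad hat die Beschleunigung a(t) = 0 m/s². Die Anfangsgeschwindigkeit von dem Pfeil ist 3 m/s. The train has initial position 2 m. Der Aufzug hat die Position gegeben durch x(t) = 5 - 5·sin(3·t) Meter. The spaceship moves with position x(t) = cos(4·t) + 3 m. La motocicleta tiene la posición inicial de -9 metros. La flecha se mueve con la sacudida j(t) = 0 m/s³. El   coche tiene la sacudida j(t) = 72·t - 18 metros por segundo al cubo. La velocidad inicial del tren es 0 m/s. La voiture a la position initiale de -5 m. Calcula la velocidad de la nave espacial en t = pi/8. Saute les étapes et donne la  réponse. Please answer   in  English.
The answer is -4.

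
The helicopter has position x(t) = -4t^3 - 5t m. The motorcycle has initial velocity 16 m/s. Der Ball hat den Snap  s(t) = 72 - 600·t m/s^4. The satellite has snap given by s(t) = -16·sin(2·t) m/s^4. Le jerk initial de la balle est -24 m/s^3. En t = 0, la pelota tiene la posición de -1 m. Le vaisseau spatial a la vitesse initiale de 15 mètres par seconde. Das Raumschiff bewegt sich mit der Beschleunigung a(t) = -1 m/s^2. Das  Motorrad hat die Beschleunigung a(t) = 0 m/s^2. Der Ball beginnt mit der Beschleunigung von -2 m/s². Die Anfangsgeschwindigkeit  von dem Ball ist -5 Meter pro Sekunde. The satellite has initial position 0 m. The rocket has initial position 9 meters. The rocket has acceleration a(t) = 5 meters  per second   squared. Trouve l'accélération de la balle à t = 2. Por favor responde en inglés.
We must find the antiderivative of our snap equation s(t) = 72 - 600·t 2 times. Taking ∫s(t)dt and applying j(0) = -24, we find j(t) = -300·t^2 + 72·t - 24. The antiderivative of jerk, with a(0) = -2, gives acceleration: a(t) = -100·t^3 + 36·t^2 - 24·t - 2. Using a(t) = -100·t^3 + 36·t^2 - 24·t - 2 and substituting t = 2, we find a = -706.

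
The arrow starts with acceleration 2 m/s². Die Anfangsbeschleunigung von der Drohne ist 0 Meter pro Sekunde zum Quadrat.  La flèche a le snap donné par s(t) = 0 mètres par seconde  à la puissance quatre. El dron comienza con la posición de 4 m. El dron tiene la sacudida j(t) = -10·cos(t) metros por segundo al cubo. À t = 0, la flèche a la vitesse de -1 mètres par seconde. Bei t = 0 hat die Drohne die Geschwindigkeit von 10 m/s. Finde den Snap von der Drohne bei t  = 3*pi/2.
Um dies zu lösen, müssen wir 1 Ableitung unserer Gleichung für den Ruck j(t) = -10·cos(t) nehmen. Die Ableitung von dem Ruck ergibt den Snap: s(t) = 10·sin(t). Wir haben den Snap s(t) = 10·sin(t). Durch Einsetzen von t = 3*pi/2: s(3*pi/2) = -10.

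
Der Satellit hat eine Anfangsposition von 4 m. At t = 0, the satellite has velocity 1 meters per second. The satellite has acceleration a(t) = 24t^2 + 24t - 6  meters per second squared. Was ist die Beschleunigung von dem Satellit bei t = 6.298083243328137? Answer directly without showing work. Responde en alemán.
Die Beschleunigung bei t = 6.298083243328137 ist a = 1097.13445879725.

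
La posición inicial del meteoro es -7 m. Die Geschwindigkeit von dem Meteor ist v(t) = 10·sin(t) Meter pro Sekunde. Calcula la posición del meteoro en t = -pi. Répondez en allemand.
Wir müssen das Integral unserer Gleichung für die Geschwindigkeit v(t) = 10·sin(t) 1-mal finden. Die Stammfunktion von der Geschwindigkeit ist die Position. Mit x(0) = -7 erhalten wir x(t) = 3 - 10·cos(t). Mit x(t) = 3 - 10·cos(t) und Einsetzen von t = -pi, finden wir x = 13.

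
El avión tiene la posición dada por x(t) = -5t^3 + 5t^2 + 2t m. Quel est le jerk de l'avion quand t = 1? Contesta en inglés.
To solve this, we need to take 3 derivatives of our position equation x(t) = -5·t^3 + 5·t^2 + 2·t. The derivative of position gives velocity: v(t) = -15·t^2 + 10·t + 2. Taking d/dt of v(t), we find a(t) = 10 - 30·t. The derivative of acceleration gives jerk: j(t) = -30. From the given jerk equation j(t) = -30, we substitute t = 1 to get j = -30.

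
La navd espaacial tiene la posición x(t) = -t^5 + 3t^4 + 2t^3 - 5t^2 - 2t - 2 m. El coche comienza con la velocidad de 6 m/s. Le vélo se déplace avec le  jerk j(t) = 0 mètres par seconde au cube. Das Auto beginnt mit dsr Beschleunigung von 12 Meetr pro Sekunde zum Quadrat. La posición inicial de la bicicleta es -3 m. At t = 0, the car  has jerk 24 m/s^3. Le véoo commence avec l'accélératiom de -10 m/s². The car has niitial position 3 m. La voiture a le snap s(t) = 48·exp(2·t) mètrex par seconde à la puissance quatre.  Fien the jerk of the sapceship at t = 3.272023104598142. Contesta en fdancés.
En partant de la position x(t) = -t^5 + 3·t^4 + 2·t^3 - 5·t^2 - 2·t - 2, nous prenons 3 dérivées. La dérivée de la position donne la vitesse: v(t) = -5·t^4 + 12·t^3 + 6·t^2 - 10·t - 2. La dérivée de la vitesse donne l'accélération: a(t) = -20·t^3 + 36·t^2 + 12·t - 10. En dérivant l'accélération, nous obtenons le jerk: j(t) = -60·t^2 + 72·t + 12. Nous avons le jerk j(t) = -60·t^2 + 72·t + 12. En substituant t = 3.272023104598142: j(3.272023104598142) = -394.782448290378.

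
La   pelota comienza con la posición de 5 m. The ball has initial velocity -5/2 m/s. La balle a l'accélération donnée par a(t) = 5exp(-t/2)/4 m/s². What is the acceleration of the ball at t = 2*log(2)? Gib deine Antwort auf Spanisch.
De la ecuación de la aceleración a(t) = 5·exp(-t/2)/4, sustituimos t = 2*log(2) para obtener a = 5/8.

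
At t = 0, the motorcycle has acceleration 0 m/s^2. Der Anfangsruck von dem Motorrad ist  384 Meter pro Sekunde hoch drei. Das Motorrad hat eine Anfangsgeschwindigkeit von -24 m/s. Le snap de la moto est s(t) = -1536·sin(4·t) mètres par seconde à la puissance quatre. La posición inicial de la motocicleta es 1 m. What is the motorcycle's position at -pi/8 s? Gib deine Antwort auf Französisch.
Pour résoudre ceci, nous devons prendre 4 primitives de notre équation du snap s(t) = -1536·sin(4·t). En intégrant le snap et en utilisant la condition initiale j(0) = 384, nous obtenons j(t) = 384·cos(4·t). En prenant ∫j(t)dt et en appliquant a(0) = 0, nous trouvons a(t) = 96·sin(4·t). La primitive de l'accélération est la vitesse. En utilisant v(0) = -24, nous obtenons v(t) = -24·cos(4·t). En prenant ∫v(t)dt et en appliquant x(0) = 1, nous trouvons x(t) = 1 - 6·sin(4·t). Nous avons la position x(t) = 1 - 6·sin(4·t). En substituant t = -pi/8: x(-pi/8) = 7.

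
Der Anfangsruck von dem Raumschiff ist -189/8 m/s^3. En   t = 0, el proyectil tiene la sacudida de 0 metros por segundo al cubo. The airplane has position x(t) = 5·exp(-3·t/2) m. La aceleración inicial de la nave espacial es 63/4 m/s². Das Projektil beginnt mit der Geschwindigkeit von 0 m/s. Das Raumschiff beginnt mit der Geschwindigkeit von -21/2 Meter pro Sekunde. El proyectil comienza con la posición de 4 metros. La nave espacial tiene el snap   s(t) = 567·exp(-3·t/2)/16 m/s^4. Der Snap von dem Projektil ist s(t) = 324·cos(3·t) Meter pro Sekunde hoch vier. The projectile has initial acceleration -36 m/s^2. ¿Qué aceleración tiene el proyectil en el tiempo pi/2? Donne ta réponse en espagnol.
Para resolver esto, necesitamos tomar 2 integrales de nuestra ecuación del snap s(t) = 324·cos(3·t). Tomando ∫s(t)dt y aplicando j(0) = 0, encontramos j(t) = 108·sin(3·t). Integrando la sacudida y usando la condición inicial a(0) = -36, obtenemos a(t) = -36·cos(3·t). Tenemos la aceleración a(t) = -36·cos(3·t). Sustituyendo t = pi/2: a(pi/2) = 0.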